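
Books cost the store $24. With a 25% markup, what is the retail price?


Calculate the markup amount:
25% of $24 = $6
Add to cost:
$24 + $6 = $30

$30


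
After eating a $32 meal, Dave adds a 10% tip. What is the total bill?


Calculate the tip:
10% of $32 = $3.20
Add tip to meal cost:
$32 + $3.20 = $35.20

$35.20


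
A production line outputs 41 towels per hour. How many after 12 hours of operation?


Production rate: 41 towels per hour
Time: 12 hours
Total: 41 x 12 = 492 towels

492 towels


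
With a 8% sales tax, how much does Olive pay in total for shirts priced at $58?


Calculate the tax:
8% of $58 = $4.64
Add tax to price:
$58 + $4.64 = $62.64

$62.64


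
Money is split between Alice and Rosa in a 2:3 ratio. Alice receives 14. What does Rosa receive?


Find the multiplier:
14 / 2 = 7
Apply to Rosa's share:
3 x 7 = 21

21


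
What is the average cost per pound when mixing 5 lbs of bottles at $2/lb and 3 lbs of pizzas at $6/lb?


Cost of bottles:
5 x $2 = $10
Cost of pizzas:
3 x $6 = $18
Total cost: $10 + $18 = $28
Total weight: 8 lbs
Average: $28 / 8 = $3.50/lb

$3.50/lb


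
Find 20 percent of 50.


Convert percentage to decimal:
20% = 0.2
Multiply:
50 x 0.2 = 10

10


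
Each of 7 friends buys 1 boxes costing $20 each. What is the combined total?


Cost per person:
1 x $20 = $20
Group total:
7 x $20 = $140

$140


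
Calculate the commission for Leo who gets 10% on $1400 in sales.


Convert rate to decimal:
10% = 0.1
Multiply by sales:
$1400 x 0.1 = $140

$140


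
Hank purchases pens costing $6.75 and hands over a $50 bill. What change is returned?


Start with the amount paid:
$50
Subtract the price:
$50 - $6.75 = $43.25

$43.25


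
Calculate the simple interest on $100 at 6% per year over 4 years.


Use the formula I = P x R x T / 100
P x R x T = 100 x 6 x 4 = 2400
I = 2400 / 100 = $24

$24


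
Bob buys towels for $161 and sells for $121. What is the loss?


Selling price = $121
Cost price = $161
Loss = cost price - selling price:
Loss = $161 - $121 = $40

$40


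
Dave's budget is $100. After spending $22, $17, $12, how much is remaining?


Add up expenses:
$22 + $17 + $12 = $51
Subtract from budget:
$100 - $51 = $49

$49


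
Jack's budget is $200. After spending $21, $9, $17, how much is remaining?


Add up expenses:
$21 + $9 + $17 = $47
Subtract from budget:
$200 - $47 = $153

$153


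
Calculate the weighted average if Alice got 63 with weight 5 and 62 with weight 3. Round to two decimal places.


Weighted sum:
5 x 63 + 3 x 62 = 501
Total weight:
5 + 3 = 8
Weighted average:
501 / 8 = 62.625 ≈ 62.63

62.63


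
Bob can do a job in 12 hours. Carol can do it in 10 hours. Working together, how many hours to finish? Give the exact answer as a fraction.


Bob's rate: 1/12 of the job per hour
Carol's rate: 1/10 of the job per hour
Combined rate: 1/12 + 1/10 = 11/60 per hour
Time = 1 / (11/60) = 60/11 hours (≈ 5.45 hours)

60/11 hours


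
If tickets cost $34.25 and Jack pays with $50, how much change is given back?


Start with the amount paid:
$50
Subtract the price:
$50 - $34.25 = $15.75

$15.75


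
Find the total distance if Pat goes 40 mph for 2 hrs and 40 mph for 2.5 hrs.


Leg 1 distance:
40 x 2 = 80 miles
Leg 2 distance:
40 x 2.5 = 100 miles
Total distance:
80 + 100 = 180 miles

180 miles


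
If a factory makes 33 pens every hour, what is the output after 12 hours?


Production rate: 33 pens per hour
Time: 12 hours
Total: 33 x 12 = 396 pens

396 pens


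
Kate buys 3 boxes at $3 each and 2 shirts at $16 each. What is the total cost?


Cost of boxes:
3 x $3 = $9
Cost of shirts:
2 x $16 = $32
Add both:
$9 + $32 = $41

$41


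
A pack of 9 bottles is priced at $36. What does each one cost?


Total cost: $36
Number of items: 9
Unit price: $36 / 9 = $4

$4


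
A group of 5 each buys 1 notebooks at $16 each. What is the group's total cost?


Cost per person:
1 x $16 = $16
Group total:
5 x $16 = $80

$80


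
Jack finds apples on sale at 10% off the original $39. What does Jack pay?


Calculate the discount amount:
10% of $39 = $3.90
Subtract from original:
$39 - $3.90 = $35.10

$35.10


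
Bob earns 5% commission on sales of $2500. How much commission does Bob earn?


Convert rate to decimal:
5% = 0.05
Multiply by sales:
$2500 x 0.05 = $125

$125


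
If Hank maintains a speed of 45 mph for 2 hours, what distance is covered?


Use the formula: distance = speed x time
Speed = 45 mph, Time = 2 hours
45 x 2 = 90 miles

90 miles


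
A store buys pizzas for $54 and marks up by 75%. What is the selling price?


Calculate the markup amount:
75% of $54 = $40.50
Add to cost:
$54 + $40.50 = $94.50

$94.50


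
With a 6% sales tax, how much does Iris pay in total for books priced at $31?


Calculate the tax:
6% of $31 = $1.86
Add tax to price:
$31 + $1.86 = $32.86

$32.86


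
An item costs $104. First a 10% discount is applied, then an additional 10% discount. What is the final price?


First discount:
10% of $104 = $10.40
Price after first discount:
$104 - $10.40 = $93.60
Second discount:
10% of $93.60 = $9.36
Final price:
$93.60 - $9.36 = $84.24

$84.24


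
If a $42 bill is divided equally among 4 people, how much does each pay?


Total bill: $42
Number of people: 4
Each pays: $42 / 4 = $10.50

$10.50


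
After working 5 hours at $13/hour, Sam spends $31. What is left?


Calculate earnings:
5 x $13 = $65
Subtract spending:
$65 - $31 = $34

$34


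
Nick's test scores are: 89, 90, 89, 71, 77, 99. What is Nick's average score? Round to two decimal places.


Add the scores:
89 + 90 + 89 + 71 + 77 + 99 = 515
Divide by the number of tests:
515 / 6 = 85.8333... ≈ 85.83

85.83


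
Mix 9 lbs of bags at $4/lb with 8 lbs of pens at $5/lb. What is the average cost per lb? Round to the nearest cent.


Cost of bags:
9 x $4 = $36
Cost of pens:
8 x $5 = $40
Total cost: $36 + $40 = $76
Total weight: 17 lbs
Average: $76 / 17 = $4.4705... ≈ $4.47/lb

$4.47/lb


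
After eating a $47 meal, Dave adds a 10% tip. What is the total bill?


Calculate the tip:
10% of $47 = $4.70
Add tip to meal cost:
$47 + $4.70 = $51.70

$51.70


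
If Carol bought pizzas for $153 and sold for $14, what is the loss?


Selling price = $14
Cost price = $153
Loss = cost price - selling price:
Loss = $153 - $14 = $139

$139


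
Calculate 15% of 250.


Convert percentage to decimal:
15% = 0.15
Multiply:
250 x 0.15 = 37.5

37.5


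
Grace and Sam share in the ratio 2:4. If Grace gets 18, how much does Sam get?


Find the multiplier:
18 / 2 = 9
Apply to Sam's share:
4 x 9 = 36

36


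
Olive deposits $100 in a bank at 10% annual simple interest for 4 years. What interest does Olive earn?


Use the formula I = P x R x T / 100
P x R x T = 100 x 10 x 4 = 4000
I = 4000 / 100 = $40

$40


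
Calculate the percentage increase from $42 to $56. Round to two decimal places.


Find the absolute change:
|56 - 42| = 14
Divide by original and multiply by 100:
14 / 42 x 100 = 33.3333...% ≈ 33.33%

33.33%


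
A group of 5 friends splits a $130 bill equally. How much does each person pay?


Total bill: $130
Number of people: 5
Each pays: $130 / 5 = $26

$26


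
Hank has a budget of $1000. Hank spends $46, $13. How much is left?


Add up expenses:
$46 + $13 = $59
Subtract from budget:
$1000 - $59 = $941

$941


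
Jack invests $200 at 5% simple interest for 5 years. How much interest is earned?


Use the formula I = P x R x T / 100
P x R x T = 200 x 5 x 5 = 5000
I = 5000 / 100 = $50

$50


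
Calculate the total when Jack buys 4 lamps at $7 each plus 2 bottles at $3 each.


Cost of lamps:
4 x $7 = $28
Cost of bottles:
2 x $3 = $6
Add both:
$28 + $6 = $34

$34


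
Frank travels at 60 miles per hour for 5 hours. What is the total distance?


Use the formula: distance = speed x time
Speed = 60 mph, Time = 5 hours
60 x 5 = 300 miles

300 miles


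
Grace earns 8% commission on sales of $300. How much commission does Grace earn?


Convert rate to decimal:
8% = 0.08
Multiply by sales:
$300 x 0.08 = $24

$24


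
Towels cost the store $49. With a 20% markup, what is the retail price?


Calculate the markup amount:
20% of $49 = $9.80
Add to cost:
$49 + $9.80 = $58.80

$58.80


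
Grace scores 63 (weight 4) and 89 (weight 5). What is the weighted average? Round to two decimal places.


Weighted sum:
4 x 63 + 5 x 89 = 697
Total weight:
4 + 5 = 9
Weighted average:
697 / 9 = 77.4444... ≈ 77.44

77.44


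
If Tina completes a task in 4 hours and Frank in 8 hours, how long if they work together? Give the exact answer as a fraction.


Tina's rate: 1/4 of the job per hour
Frank's rate: 1/8 of the job per hour
Combined rate: 1/4 + 1/8 = 3/8 per hour
Time = 1 / (3/8) = 8/3 hours (≈ 2.67 hours)

8/3 hours


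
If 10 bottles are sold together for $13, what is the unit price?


Total cost: $13
Number of items: 10
Unit price: $13 / 10 = $1.30

$1.30


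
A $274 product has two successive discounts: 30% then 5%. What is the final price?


First discount:
30% of $274 = $82.20
Price after first discount:
$274 - $82.20 = $191.80
Second discount:
5% of $191.80 = $9.59
Final price:
$191.80 - $9.59 = $182.21

$182.21


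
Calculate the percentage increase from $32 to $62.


Find the absolute change:
|62 - 32| = 30
Divide by original and multiply by 100:
30 / 32 x 100 = 93.75%

93.75%


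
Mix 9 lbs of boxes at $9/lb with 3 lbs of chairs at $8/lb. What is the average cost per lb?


Cost of boxes:
9 x $9 = $81
Cost of chairs:
3 x $8 = $24
Total cost: $81 + $24 = $105
Total weight: 12 lbs
Average: $105 / 12 = $8.75/lb

$8.75/lb


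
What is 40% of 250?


Convert percentage to decimal:
40% = 0.4
Multiply:
250 x 0.4 = 100

100


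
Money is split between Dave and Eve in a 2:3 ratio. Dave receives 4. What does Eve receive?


Find the multiplier:
4 / 2 = 2
Apply to Eve's share:
3 x 2 = 6

6


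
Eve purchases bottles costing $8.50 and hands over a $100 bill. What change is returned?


Start with the amount paid:
$100
Subtract the price:
$100 - $8.50 = $91.50

$91.50


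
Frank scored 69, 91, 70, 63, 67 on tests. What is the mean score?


Add the scores:
69 + 91 + 70 + 63 + 67 = 360
Divide by the number of tests:
360 / 5 = 72

72


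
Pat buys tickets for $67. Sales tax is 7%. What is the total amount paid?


Calculate the tax:
7% of $67 = $4.69
Add tax to price:
$67 + $4.69 = $71.69

$71.69


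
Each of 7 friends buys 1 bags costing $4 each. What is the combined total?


Cost per person:
1 x $4 = $4
Group total:
7 x $4 = $28

$28


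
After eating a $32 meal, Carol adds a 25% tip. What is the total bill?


Calculate the tip:
25% of $32 = $8
Add tip to meal cost:
$32 + $8 = $40

$40


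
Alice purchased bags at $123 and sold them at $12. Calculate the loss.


Selling price = $12
Cost price = $123
Loss = cost price - selling price:
Loss = $123 - $12 = $111

$111


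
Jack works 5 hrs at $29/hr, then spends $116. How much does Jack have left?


Calculate earnings:
5 x $29 = $145
Subtract spending:
$145 - $116 = $29

$29


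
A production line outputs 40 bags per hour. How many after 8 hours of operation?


Production rate: 40 bags per hour
Time: 8 hours
Total: 40 x 8 = 320 bags

320 bags


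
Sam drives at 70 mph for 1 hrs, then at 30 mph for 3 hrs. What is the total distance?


Leg 1 distance:
70 x 1 = 70 miles
Leg 2 distance:
30 x 3 = 90 miles
Total distance:
70 + 90 = 160 miles

160 miles


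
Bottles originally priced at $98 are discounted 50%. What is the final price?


Calculate the discount amount:
50% of $98 = $49
Subtract from original:
$98 - $49 = $49

$49


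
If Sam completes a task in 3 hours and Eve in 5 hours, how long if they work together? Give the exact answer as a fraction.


Sam's rate: 1/3 of the job per hour
Eve's rate: 1/5 of the job per hour
Combined rate: 1/3 + 1/5 = 8/15 per hour
Time = 1 / (8/15) = 15/8 hours (≈ 1.88 hours)

15/8 hours


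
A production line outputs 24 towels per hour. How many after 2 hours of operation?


Production rate: 24 towels per hour
Time: 2 hours
Total: 24 x 2 = 48 towels

48 towels


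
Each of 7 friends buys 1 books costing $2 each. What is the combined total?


Cost per person:
1 x $2 = $2
Group total:
7 x $2 = $14

$14


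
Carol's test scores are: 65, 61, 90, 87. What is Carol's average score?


Add the scores:
65 + 61 + 90 + 87 = 303
Divide by the number of tests:
303 / 4 = 75.75

75.75


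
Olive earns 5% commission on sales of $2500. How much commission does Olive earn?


Convert rate to decimal:
5% = 0.05
Multiply by sales:
$2500 x 0.05 = $125

$125


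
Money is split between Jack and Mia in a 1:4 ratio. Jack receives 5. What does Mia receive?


Find the multiplier:
5 / 1 = 5
Apply to Mia's share:
4 x 5 = 20

20


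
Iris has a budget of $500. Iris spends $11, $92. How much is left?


Add up expenses:
$11 + $92 = $103
Subtract from budget:
$500 - $103 = $397

$397


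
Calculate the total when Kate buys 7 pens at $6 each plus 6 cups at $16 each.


Cost of pens:
7 x $6 = $42
Cost of cups:
6 x $16 = $96
Add both:
$42 + $96 = $138

$138


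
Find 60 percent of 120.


Convert percentage to decimal:
60% = 0.6
Multiply:
120 x 0.6 = 72

72


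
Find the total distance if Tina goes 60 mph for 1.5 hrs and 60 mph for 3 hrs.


Leg 1 distance:
60 x 1.5 = 90 miles
Leg 2 distance:
60 x 3 = 180 miles
Total distance:
90 + 180 = 270 miles

270 miles


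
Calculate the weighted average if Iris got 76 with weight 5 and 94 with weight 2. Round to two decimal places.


Weighted sum:
5 x 76 + 2 x 94 = 568
Total weight:
5 + 2 = 7
Weighted average:
568 / 7 = 81.1428... ≈ 81.14

81.14


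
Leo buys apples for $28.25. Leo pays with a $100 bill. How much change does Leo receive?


Start with the amount paid:
$100
Subtract the price:
$100 - $28.25 = $71.75

$71.75


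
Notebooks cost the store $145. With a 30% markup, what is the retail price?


Calculate the markup amount:
30% of $145 = $43.50
Add to cost:
$145 + $43.50 = $188.50

$188.50


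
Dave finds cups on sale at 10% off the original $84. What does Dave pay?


Calculate the discount amount:
10% of $84 = $8.40
Subtract from original:
$84 - $8.40 = $75.60

$75.60


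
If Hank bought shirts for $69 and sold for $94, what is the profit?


Selling price = $94
Cost price = $69
Profit = selling price - cost price:
Profit = $94 - $69 = $25

$25


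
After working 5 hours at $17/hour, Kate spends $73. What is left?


Calculate earnings:
5 x $17 = $85
Subtract spending:
$85 - $73 = $12

$12


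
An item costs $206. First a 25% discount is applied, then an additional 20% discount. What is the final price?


First discount:
25% of $206 = $51.50
Price after first discount:
$206 - $51.50 = $154.50
Second discount:
20% of $154.50 = $30.90
Final price:
$154.50 - $30.90 = $123.60

$123.60


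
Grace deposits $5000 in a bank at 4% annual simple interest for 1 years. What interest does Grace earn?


Use the formula I = P x R x T / 100
P x R x T = 5000 x 4 x 1 = 20000
I = 20000 / 100 = $200

$200


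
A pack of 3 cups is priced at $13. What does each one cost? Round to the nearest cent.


Total cost: $13
Number of items: 3
Unit price: $13 / 3 = $4.3333... ≈ $4.33

$4.33


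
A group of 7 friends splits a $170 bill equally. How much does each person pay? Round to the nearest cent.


Total bill: $170
Number of people: 7
Each pays: $170 / 7 = $24.2857... ≈ $24.29

$24.29


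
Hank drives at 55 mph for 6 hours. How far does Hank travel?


Use the formula: distance = speed x time
Speed = 55 mph, Time = 6 hours
55 x 6 = 330 miles

330 miles


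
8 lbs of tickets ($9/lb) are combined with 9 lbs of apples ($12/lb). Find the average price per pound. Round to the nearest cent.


Cost of tickets:
8 x $9 = $72
Cost of apples:
9 x $12 = $108
Total cost: $72 + $108 = $180
Total weight: 17 lbs
Average: $180 / 17 = $10.5882... ≈ $10.59/lb

$10.59/lb


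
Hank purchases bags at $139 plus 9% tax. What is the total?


Calculate the tax:
9% of $139 = $12.51
Add tax to price:
$139 + $12.51 = $151.51

$151.51


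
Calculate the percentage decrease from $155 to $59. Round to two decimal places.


Find the absolute change:
|59 - 155| = 96
Divide by original and multiply by 100:
96 / 155 x 100 = 61.9354...% ≈ 61.94%

61.94%


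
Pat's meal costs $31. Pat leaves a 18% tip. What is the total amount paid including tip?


Calculate the tip:
18% of $31 = $5.58
Add tip to meal cost:
$31 + $5.58 = $36.58

$36.58


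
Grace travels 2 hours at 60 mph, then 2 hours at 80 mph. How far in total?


Leg 1 distance:
60 x 2 = 120 miles
Leg 2 distance:
80 x 2 = 160 miles
Total distance:
120 + 160 = 280 miles

280 miles


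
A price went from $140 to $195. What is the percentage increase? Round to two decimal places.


Find the absolute change:
|195 - 140| = 55
Divide by original and multiply by 100:
55 / 140 x 100 = 39.2857...% ≈ 39.29%

39.29%


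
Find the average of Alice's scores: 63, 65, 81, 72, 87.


Add the scores:
63 + 65 + 81 + 72 + 87 = 368
Divide by the number of tests:
368 / 5 = 73.6

73.6


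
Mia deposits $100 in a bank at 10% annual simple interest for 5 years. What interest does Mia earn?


Use the formula I = P x R x T / 100
P x R x T = 100 x 10 x 5 = 5000
I = 5000 / 100 = $50

$50


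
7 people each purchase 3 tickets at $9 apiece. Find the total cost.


Cost per person:
3 x $9 = $27
Group total:
7 x $27 = $189

$189


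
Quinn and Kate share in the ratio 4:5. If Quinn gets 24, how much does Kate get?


Find the multiplier:
24 / 4 = 6
Apply to Kate's share:
5 x 6 = 30

30


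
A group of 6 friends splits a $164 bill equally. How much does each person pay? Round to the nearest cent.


Total bill: $164
Number of people: 6
Each pays: $164 / 6 = $27.3333... ≈ $27.33

$27.33


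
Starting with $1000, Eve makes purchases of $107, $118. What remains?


Add up expenses:
$107 + $118 = $225
Subtract from budget:
$1000 - $225 = $775

$775


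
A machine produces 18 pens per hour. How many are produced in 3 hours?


Production rate: 18 pens per hour
Time: 3 hours
Total: 18 x 3 = 54 pens

54 pens


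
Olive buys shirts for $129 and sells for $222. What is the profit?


Selling price = $222
Cost price = $129
Profit = selling price - cost price:
Profit = $222 - $129 = $93

$93


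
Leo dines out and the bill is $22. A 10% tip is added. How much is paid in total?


Calculate the tip:
10% of $22 = $2.20
Add tip to meal cost:
$22 + $2.20 = $24.20

$24.20


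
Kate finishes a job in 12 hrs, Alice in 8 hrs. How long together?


Kate's rate: 1/12 of the job per hour
Alice's rate: 1/8 of the job per hour
Combined rate: 1/12 + 1/8 = 5/24 per hour
Time = 1 / (5/24) = 24/5 = 4.8 hours

4.8 hours


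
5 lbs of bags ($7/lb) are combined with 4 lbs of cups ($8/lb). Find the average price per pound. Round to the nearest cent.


Cost of bags:
5 x $7 = $35
Cost of cups:
4 x $8 = $32
Total cost: $35 + $32 = $67
Total weight: 9 lbs
Average: $67 / 9 = $7.4444... ≈ $7.44/lb

$7.44/lb


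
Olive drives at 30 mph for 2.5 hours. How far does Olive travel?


Use the formula: distance = speed x time
Speed = 30 mph, Time = 2.5 hours
30 x 2.5 = 75 miles

75 miles


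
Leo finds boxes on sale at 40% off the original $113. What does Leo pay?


Calculate the discount amount:
40% of $113 = $45.20
Subtract from original:
$113 - $45.20 = $67.80

$67.80


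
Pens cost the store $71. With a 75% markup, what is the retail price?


Calculate the markup amount:
75% of $71 = $53.25
Add to cost:
$71 + $53.25 = $124.25

$124.25


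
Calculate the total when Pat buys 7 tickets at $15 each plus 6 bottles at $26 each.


Cost of tickets:
7 x $15 = $105
Cost of bottles:
6 x $26 = $156
Add both:
$105 + $156 = $261

$261


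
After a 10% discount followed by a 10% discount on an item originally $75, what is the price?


First discount:
10% of $75 = $7.50
Price after first discount:
$75 - $7.50 = $67.50
Second discount:
10% of $67.50 = $6.75
Final price:
$67.50 - $6.75 = $60.75

$60.75


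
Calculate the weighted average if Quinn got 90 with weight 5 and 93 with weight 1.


Weighted sum:
5 x 90 + 1 x 93 = 543
Total weight:
5 + 1 = 6
Weighted average:
543 / 6 = 90.5

90.5


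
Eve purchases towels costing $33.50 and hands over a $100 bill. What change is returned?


Start with the amount paid:
$100
Subtract the price:
$100 - $33.50 = $66.50

$66.50


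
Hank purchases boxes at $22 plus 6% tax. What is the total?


Calculate the tax:
6% of $22 = $1.32
Add tax to price:
$22 + $1.32 = $23.32

$23.32


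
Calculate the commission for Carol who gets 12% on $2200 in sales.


Convert rate to decimal:
12% = 0.12
Multiply by sales:
$2200 x 0.12 = $264

$264


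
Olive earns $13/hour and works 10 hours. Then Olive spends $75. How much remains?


Calculate earnings:
10 x $13 = $130
Subtract spending:
$130 - $75 = $55

$55


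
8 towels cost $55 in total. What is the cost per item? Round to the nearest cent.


Total cost: $55
Number of items: 8
Unit price: $55 / 8 = $6.875 ≈ $6.88

$6.88


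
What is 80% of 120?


Convert percentage to decimal:
80% = 0.8
Multiply:
120 x 0.8 = 96

96


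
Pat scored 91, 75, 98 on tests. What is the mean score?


Add the scores:
91 + 75 + 98 = 264
Divide by the number of tests:
264 / 3 = 88

88


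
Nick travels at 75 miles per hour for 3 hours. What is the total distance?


Use the formula: distance = speed x time
Speed = 75 mph, Time = 3 hours
75 x 3 = 225 miles

225 miles


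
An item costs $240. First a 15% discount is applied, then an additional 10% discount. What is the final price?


First discount:
15% of $240 = $36
Price after first discount:
$240 - $36 = $204
Second discount:
10% of $204 = $20.40
Final price:
$204 - $20.40 = $183.60

$183.60


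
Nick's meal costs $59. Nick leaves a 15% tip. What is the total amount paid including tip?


Calculate the tip:
15% of $59 = $8.85
Add tip to meal cost:
$59 + $8.85 = $67.85

$67.85


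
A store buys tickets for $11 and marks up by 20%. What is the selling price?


Calculate the markup amount:
20% of $11 = $2.20
Add to cost:
$11 + $2.20 = $13.20

$13.20


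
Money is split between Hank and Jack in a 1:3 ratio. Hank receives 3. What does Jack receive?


Find the multiplier:
3 / 1 = 3
Apply to Jack's share:
3 x 3 = 9

9


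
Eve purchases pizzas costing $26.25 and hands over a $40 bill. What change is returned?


Start with the amount paid:
$40
Subtract the price:
$40 - $26.25 = $13.75

$13.75


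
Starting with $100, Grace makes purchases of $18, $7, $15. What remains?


Add up expenses:
$18 + $7 + $15 = $40
Subtract from budget:
$100 - $40 = $60

$60


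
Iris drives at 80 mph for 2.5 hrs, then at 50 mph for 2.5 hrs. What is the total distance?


Leg 1 distance:
80 x 2.5 = 200 miles
Leg 2 distance:
50 x 2.5 = 125 miles
Total distance:
200 + 125 = 325 miles

325 miles


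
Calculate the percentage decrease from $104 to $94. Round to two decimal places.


Find the absolute change:
|94 - 104| = 10
Divide by original and multiply by 100:
10 / 104 x 100 = 9.6153...% ≈ 9.62%

9.62%


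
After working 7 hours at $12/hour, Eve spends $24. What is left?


Calculate earnings:
7 x $12 = $84
Subtract spending:
$84 - $24 = $60

$60


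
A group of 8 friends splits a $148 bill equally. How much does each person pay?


Total bill: $148
Number of people: 8
Each pays: $148 / 8 = $18.50

$18.50


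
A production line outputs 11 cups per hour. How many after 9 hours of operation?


Production rate: 11 cups per hour
Time: 9 hours
Total: 11 x 9 = 99 cups

99 cups


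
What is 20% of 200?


Convert percentage to decimal:
20% = 0.2
Multiply:
200 x 0.2 = 40

40


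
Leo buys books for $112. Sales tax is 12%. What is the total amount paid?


Calculate the tax:
12% of $112 = $13.44
Add tax to price:
$112 + $13.44 = $125.44

$125.44


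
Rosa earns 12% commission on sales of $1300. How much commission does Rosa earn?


Convert rate to decimal:
12% = 0.12
Multiply by sales:
$1300 x 0.12 = $156

$156


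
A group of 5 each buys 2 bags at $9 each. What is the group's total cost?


Cost per person:
2 x $9 = $18
Group total:
5 x $18 = $90

$90


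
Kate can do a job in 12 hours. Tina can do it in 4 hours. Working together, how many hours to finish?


Kate's rate: 1/12 of the job per hour
Tina's rate: 1/4 of the job per hour
Combined rate: 1/12 + 1/4 = 1/3 per hour
Time = 1 / (1/3) = 3 hours

3 hours


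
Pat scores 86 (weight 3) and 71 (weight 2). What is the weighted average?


Weighted sum:
3 x 86 + 2 x 71 = 400
Total weight:
3 + 2 = 5
Weighted average:
400 / 5 = 80

80


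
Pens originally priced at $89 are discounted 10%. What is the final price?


Calculate the discount amount:
10% of $89 = $8.90
Subtract from original:
$89 - $8.90 = $80.10

$80.10


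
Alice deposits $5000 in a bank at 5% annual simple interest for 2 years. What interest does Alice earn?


Use the formula I = P x R x T / 100
P x R x T = 5000 x 5 x 2 = 50000
I = 50000 / 100 = $500

$500


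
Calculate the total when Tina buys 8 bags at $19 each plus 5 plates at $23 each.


Cost of bags:
8 x $19 = $152
Cost of plates:
5 x $23 = $115
Add both:
$152 + $115 = $267

$267


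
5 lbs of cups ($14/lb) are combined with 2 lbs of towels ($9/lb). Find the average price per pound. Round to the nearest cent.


Cost of cups:
5 x $14 = $70
Cost of towels:
2 x $9 = $18
Total cost: $70 + $18 = $88
Total weight: 7 lbs
Average: $88 / 7 = $12.5714... ≈ $12.57/lb

$12.57/lb


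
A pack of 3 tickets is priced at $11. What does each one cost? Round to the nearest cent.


Total cost: $11
Number of items: 3
Unit price: $11 / 3 = $3.6666... ≈ $3.67

$3.67


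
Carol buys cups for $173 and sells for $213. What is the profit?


Selling price = $213
Cost price = $173
Profit = selling price - cost price:
Profit = $213 - $173 = $40

$40


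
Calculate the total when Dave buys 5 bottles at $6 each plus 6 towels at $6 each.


Cost of bottles:
5 x $6 = $30
Cost of towels:
6 x $6 = $36
Add both:
$30 + $36 = $66

$66


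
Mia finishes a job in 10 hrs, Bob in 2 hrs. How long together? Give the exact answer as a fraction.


Mia's rate: 1/10 of the job per hour
Bob's rate: 1/2 of the job per hour
Combined rate: 1/10 + 1/2 = 3/5 per hour
Time = 1 / (3/5) = 5/3 hours (≈ 1.67 hours)

5/3 hours


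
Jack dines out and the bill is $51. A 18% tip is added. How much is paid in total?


Calculate the tip:
18% of $51 = $9.18
Add tip to meal cost:
$51 + $9.18 = $60.18

$60.18


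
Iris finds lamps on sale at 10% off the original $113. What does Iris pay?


Calculate the discount amount:
10% of $113 = $11.30
Subtract from original:
$113 - $11.30 = $101.70

$101.70


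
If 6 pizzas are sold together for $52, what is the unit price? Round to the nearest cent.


Total cost: $52
Number of items: 6
Unit price: $52 / 6 = $8.6666... ≈ $8.67

$8.67


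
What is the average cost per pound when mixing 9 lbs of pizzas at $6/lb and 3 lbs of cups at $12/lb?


Cost of pizzas:
9 x $6 = $54
Cost of cups:
3 x $12 = $36
Total cost: $54 + $36 = $90
Total weight: 12 lbs
Average: $90 / 12 = $7.50/lb

$7.50/lb


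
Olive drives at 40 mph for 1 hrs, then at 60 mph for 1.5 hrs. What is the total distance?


Leg 1 distance:
40 x 1 = 40 miles
Leg 2 distance:
60 x 1.5 = 90 miles
Total distance:
40 + 90 = 130 miles

130 miles


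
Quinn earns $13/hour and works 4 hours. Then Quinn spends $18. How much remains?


Calculate earnings:
4 x $13 = $52
Subtract spending:
$52 - $18 = $34

$34


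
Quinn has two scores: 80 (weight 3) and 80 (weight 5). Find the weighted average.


Weighted sum:
3 x 80 + 5 x 80 = 640
Total weight:
3 + 5 = 8
Weighted average:
640 / 8 = 80

80


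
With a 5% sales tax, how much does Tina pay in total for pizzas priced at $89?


Calculate the tax:
5% of $89 = $4.45
Add tax to price:
$89 + $4.45 = $93.45

$93.45


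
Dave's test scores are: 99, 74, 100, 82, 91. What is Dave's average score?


Add the scores:
99 + 74 + 100 + 82 + 91 = 446
Divide by the number of tests:
446 / 5 = 89.2

89.2


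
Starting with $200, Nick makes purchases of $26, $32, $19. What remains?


Add up expenses:
$26 + $32 + $19 = $77
Subtract from budget:
$200 - $77 = $123

$123


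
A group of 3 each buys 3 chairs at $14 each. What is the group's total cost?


Cost per person:
3 x $14 = $42
Group total:
3 x $42 = $126

$126


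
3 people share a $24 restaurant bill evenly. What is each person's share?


Total bill: $24
Number of people: 3
Each pays: $24 / 3 = $8

$8


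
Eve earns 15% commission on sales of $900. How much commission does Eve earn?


Convert rate to decimal:
15% = 0.15
Multiply by sales:
$900 x 0.15 = $135

$135


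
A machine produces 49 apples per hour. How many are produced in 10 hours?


Production rate: 49 apples per hour
Time: 10 hours
Total: 49 x 10 = 490 apples

490 apples


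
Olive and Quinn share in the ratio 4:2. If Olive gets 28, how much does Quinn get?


Find the multiplier:
28 / 4 = 7
Apply to Quinn's share:
2 x 7 = 14

14


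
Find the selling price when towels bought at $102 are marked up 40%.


Calculate the markup amount:
40% of $102 = $40.80
Add to cost:
$102 + $40.80 = $142.80

$142.80


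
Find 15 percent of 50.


Convert percentage to decimal:
15% = 0.15
Multiply:
50 x 0.15 = 7.5

7.5


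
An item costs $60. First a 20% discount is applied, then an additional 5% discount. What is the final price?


First discount:
20% of $60 = $12
Price after first discount:
$60 - $12 = $48
Second discount:
5% of $48 = $2.40
Final price:
$48 - $2.40 = $45.60

$45.60


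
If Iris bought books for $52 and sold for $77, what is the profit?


Selling price = $77
Cost price = $52
Profit = selling price - cost price:
Profit = $77 - $52 = $25

$25


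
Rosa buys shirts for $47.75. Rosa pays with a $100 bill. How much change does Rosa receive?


Start with the amount paid:
$100
Subtract the price:
$100 - $47.75 = $52.25

$52.25


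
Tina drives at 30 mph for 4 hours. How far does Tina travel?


Use the formula: distance = speed x time
Speed = 30 mph, Time = 4 hours
30 x 4 = 120 miles

120 miles


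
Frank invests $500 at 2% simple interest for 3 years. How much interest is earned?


Use the formula I = P x R x T / 100
P x R x T = 500 x 2 x 3 = 3000
I = 3000 / 100 = $30

$30


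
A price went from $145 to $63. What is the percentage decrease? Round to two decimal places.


Find the absolute change:
|63 - 145| = 82
Divide by original and multiply by 100:
82 / 145 x 100 = 56.5517...% ≈ 56.55%

56.55%


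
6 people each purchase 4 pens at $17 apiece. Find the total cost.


Cost per person:
4 x $17 = $68
Group total:
6 x $68 = $408

$408


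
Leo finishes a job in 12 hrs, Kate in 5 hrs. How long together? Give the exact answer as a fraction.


Leo's rate: 1/12 of the job per hour
Kate's rate: 1/5 of the job per hour
Combined rate: 1/12 + 1/5 = 17/60 per hour
Time = 1 / (17/60) = 60/17 hours (≈ 3.53 hours)

60/17 hours


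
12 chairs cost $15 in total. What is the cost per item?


Total cost: $15
Number of items: 12
Unit price: $15 / 12 = $1.25

$1.25


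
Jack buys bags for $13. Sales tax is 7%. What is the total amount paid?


Calculate the tax:
7% of $13 = $0.91
Add tax to price:
$13 + $0.91 = $13.91

$13.91


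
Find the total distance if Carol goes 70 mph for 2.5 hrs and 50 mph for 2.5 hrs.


Leg 1 distance:
70 x 2.5 = 175 miles
Leg 2 distance:
50 x 2.5 = 125 miles
Total distance:
175 + 125 = 300 miles

300 miles


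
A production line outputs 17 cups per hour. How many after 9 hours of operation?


Production rate: 17 cups per hour
Time: 9 hours
Total: 17 x 9 = 153 cups

153 cups


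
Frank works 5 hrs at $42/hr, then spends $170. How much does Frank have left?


Calculate earnings:
5 x $42 = $210
Subtract spending:
$210 - $170 = $40

$40


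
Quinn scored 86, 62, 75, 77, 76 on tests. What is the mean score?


Add the scores:
86 + 62 + 75 + 77 + 76 = 376
Divide by the number of tests:
376 / 5 = 75.2

75.2


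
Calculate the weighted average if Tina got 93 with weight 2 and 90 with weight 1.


Weighted sum:
2 x 93 + 1 x 90 = 276
Total weight:
2 + 1 = 3
Weighted average:
276 / 3 = 92

92


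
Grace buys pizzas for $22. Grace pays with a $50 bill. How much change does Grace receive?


Start with the amount paid:
$50
Subtract the price:
$50 - $22 = $28

$28


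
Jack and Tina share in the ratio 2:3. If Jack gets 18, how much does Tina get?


Find the multiplier:
18 / 2 = 9
Apply to Tina's share:
3 x 9 = 27

27


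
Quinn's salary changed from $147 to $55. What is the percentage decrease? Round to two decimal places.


Find the absolute change:
|55 - 147| = 92
Divide by original and multiply by 100:
92 / 147 x 100 = 62.5850...% ≈ 62.59%

62.59%


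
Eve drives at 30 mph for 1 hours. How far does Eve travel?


Use the formula: distance = speed x time
Speed = 30 mph, Time = 1 hours
30 x 1 = 30 miles

30 miles


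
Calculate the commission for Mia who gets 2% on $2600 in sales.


Convert rate to decimal:
2% = 0.02
Multiply by sales:
$2600 x 0.02 = $52

$52


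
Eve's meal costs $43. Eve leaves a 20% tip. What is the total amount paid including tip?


Calculate the tip:
20% of $43 = $8.60
Add tip to meal cost:
$43 + $8.60 = $51.60

$51.60


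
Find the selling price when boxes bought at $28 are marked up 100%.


Calculate the markup amount:
100% of $28 = $28
Add to cost:
$28 + $28 = $56

$56


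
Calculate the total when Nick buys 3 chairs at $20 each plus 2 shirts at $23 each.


Cost of chairs:
3 x $20 = $60
Cost of shirts:
2 x $23 = $46
Add both:
$60 + $46 = $106

$106


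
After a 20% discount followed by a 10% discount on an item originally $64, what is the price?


First discount:
20% of $64 = $12.80
Price after first discount:
$64 - $12.80 = $51.20
Second discount:
10% of $51.20 = $5.12
Final price:
$51.20 - $5.12 = $46.08

$46.08


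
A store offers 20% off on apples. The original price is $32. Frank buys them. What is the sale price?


Calculate the discount amount:
20% of $32 = $6.40
Subtract from original:
$32 - $6.40 = $25.60

$25.60


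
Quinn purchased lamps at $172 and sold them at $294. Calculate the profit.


Selling price = $294
Cost price = $172
Profit = selling price - cost price:
Profit = $294 - $172 = $122

$122


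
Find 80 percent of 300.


Convert percentage to decimal:
80% = 0.8
Multiply:
300 x 0.8 = 240

240


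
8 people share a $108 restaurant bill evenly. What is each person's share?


Total bill: $108
Number of people: 8
Each pays: $108 / 8 = $13.50

$13.50


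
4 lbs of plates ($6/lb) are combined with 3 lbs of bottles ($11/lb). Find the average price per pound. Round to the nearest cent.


Cost of plates:
4 x $6 = $24
Cost of bottles:
3 x $11 = $33
Total cost: $24 + $33 = $57
Total weight: 7 lbs
Average: $57 / 7 = $8.1428... ≈ $8.14/lb

$8.14/lb


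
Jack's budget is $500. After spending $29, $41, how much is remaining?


Add up expenses:
$29 + $41 = $70
Subtract from budget:
$500 - $70 = $430

$430


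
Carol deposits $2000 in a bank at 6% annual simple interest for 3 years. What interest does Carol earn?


Use the formula I = P x R x T / 100
P x R x T = 2000 x 6 x 3 = 36000
I = 36000 / 100 = $360

$360


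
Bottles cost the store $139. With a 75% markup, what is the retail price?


Calculate the markup amount:
75% of $139 = $104.25
Add to cost:
$139 + $104.25 = $243.25

$243.25


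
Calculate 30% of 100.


Convert percentage to decimal:
30% = 0.3
Multiply:
100 x 0.3 = 30

30


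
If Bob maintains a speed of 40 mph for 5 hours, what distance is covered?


Use the formula: distance = speed x time
Speed = 40 mph, Time = 5 hours
40 x 5 = 200 miles

200 miles


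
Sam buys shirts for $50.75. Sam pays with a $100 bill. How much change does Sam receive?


Start with the amount paid:
$100
Subtract the price:
$100 - $50.75 = $49.25

$49.25


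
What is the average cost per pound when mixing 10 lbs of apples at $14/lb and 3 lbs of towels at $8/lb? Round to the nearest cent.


Cost of apples:
10 x $14 = $140
Cost of towels:
3 x $8 = $24
Total cost: $140 + $24 = $164
Total weight: 13 lbs
Average: $164 / 13 = $12.6153... ≈ $12.62/lb

$12.62/lb


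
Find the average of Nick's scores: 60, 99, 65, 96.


Add the scores:
60 + 99 + 65 + 96 = 320
Divide by the number of tests:
320 / 4 = 80

80


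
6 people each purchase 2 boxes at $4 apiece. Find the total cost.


Cost per person:
2 x $4 = $8
Group total:
6 x $8 = $48

$48


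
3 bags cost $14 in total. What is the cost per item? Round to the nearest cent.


Total cost: $14
Number of items: 3
Unit price: $14 / 3 = $4.6666... ≈ $4.67

$4.67


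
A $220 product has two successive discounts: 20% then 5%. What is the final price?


First discount:
20% of $220 = $44
Price after first discount:
$220 - $44 = $176
Second discount:
5% of $176 = $8.80
Final price:
$176 - $8.80 = $167.20

$167.20


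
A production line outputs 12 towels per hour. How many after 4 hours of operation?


Production rate: 12 towels per hour
Time: 4 hours
Total: 12 x 4 = 48 towels

48 towels


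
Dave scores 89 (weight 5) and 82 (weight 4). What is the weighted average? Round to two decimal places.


Weighted sum:
5 x 89 + 4 x 82 = 773
Total weight:
5 + 4 = 9
Weighted average:
773 / 9 = 85.8888... ≈ 85.89

85.89


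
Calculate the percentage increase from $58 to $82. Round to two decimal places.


Find the absolute change:
|82 - 58| = 24
Divide by original and multiply by 100:
24 / 58 x 100 = 41.3793...% ≈ 41.38%

41.38%


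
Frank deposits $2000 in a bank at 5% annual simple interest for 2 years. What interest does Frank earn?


Use the formula I = P x R x T / 100
P x R x T = 2000 x 5 x 2 = 20000
I = 20000 / 100 = $200

$200


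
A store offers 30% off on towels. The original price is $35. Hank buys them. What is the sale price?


Calculate the discount amount:
30% of $35 = $10.50
Subtract from original:
$35 - $10.50 = $24.50

$24.50


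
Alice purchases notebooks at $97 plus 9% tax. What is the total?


Calculate the tax:
9% of $97 = $8.73
Add tax to price:
$97 + $8.73 = $105.73

$105.73


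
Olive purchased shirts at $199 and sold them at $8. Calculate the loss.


Selling price = $8
Cost price = $199
Loss = cost price - selling price:
Loss = $199 - $8 = $191

$191


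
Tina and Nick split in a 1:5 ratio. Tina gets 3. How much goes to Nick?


Find the multiplier:
3 / 1 = 3
Apply to Nick's share:
5 x 3 = 15

15


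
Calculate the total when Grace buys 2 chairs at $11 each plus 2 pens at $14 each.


Cost of chairs:
2 x $11 = $22
Cost of pens:
2 x $14 = $28
Add both:
$22 + $28 = $50

$50


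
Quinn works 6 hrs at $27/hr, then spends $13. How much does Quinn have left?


Calculate earnings:
6 x $27 = $162
Subtract spending:
$162 - $13 = $149

$149


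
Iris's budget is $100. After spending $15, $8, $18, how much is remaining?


Add up expenses:
$15 + $8 + $18 = $41
Subtract from budget:
$100 - $41 = $59

$59
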